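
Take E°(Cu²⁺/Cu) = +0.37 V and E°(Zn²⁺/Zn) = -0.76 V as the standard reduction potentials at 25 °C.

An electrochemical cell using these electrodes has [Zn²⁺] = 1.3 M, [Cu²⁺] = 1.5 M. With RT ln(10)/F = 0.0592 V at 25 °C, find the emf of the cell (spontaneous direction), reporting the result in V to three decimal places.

+1.132 V

Cu²⁺/Cu is the cathode (higher E°), Zn²⁺/Zn the anode: E°cell = +0.37 − (-0.76) = +1.13 V, n = 2.
Overall: Cu²⁺(aq) + Zn(s) → Cu(s) + Zn²⁺(aq)
Q = [Zn²⁺] / ([Cu²⁺]); log Q = -0.062.
E = E° − (0.0592/n) log Q = +1.13 − (0.0592/2)(-0.062) = +1.132 V.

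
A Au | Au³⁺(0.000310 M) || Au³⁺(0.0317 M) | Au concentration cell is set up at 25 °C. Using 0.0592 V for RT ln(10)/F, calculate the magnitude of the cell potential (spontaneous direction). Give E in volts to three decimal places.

+0.040 V

For a concentration cell E°cell = 0. The 0.0317 M side is the cathode (reduction is favoured where [Au³⁺] is higher).
With n = 3, E = −(0.0592/3) log([Au³⁺]ₐₙ/[Au³⁺]꜀ₐₜ) = −(0.0592/3) log(0.00031/0.0317) = −(0.0592/3)(-2.010) = +0.040 V.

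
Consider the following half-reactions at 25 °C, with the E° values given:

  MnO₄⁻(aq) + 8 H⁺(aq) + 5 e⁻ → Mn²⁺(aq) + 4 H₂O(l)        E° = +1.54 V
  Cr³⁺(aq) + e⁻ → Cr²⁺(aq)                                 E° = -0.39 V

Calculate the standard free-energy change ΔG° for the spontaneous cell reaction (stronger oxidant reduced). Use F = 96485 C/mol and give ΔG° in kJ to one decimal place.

-931.1 kJ

MnO₄⁻/Mn²⁺ (E° = +1.54 V) is the cathode; Cr³⁺/Cr²⁺ (E° = -0.39 V) is the anode, so E°cell = +1.93 V.
Balancing electrons gives n = 5 (lcm of 5 and 1).
ΔG° = −nFE° = −(5)(96485)(+1.93) = -931,080 J = -931.1 kJ.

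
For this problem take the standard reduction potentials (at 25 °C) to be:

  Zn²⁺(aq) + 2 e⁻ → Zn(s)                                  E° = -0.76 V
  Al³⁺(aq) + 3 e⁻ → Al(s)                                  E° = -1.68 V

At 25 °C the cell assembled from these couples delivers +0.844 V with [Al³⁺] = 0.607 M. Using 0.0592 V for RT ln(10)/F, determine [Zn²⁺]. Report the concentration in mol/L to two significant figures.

0.0019 M

Zn²⁺/Zn is the cathode, Al³⁺/Al the anode: E°cell = +0.92 V, n = 6.
Overall reaction: 3 Zn²⁺(aq) + 2 Al(s) → 3 Zn(s) + 2 Al³⁺(aq); Q = [Al³⁺]^2/[Zn²⁺]^3.
From E = E° − (0.0592/n) log Q: log Q = (E° − E)·n/0.0592 = (+0.92 − (+0.844))·6/0.0592 = 7.7027.
So 3·log[Zn²⁺] = 2·log(0.607) − log Q = -0.4336 − (7.7027) = -8.1363; log[Zn²⁺] = -8.1363 / 3 = -2.7121; [Zn²⁺] = 10^(-2.7121) ≈ 0.0019 M.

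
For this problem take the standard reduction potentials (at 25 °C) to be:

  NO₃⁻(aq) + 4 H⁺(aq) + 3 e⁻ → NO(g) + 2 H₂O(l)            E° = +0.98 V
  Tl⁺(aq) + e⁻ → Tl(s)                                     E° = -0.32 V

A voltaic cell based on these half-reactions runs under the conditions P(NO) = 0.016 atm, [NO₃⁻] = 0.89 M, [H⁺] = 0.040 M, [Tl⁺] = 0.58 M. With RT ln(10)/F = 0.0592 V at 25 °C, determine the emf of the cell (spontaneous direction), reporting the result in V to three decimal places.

NO₃⁻/NO is the cathode (higher E°), Tl⁺/Tl the anode: E°cell = +0.98 − (-0.32) = +1.30 V, n = 3.
Overall: NO₃⁻(aq) + 4 H⁺(aq) + 3 Tl(s) → NO(g) + 2 H₂O(l) + 3 Tl⁺(aq)
Q = P(NO)·[Tl⁺]^3 / ([NO₃⁻]·[H⁺]^4); log Q = 3.137.
E = E° − (0.0592/n) log Q = +1.30 − (0.0592/3)(3.137) = +1.238 V.

+1.238 V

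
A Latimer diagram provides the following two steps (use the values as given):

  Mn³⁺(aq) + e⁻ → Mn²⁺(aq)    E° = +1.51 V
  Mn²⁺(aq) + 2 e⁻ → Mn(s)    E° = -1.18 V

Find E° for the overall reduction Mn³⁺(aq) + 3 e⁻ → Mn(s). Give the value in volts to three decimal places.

-0.283 V

Standard free energies of sequential steps add: ΔG°₃ = ΔG°₁ + ΔG°₂, so n₃E°₃ = n₁E°₁ + n₂E°₂.
E°₃ = (1×+1.51 + 2×-1.18) / 3 = (-0.850) / 3 = -0.283 V.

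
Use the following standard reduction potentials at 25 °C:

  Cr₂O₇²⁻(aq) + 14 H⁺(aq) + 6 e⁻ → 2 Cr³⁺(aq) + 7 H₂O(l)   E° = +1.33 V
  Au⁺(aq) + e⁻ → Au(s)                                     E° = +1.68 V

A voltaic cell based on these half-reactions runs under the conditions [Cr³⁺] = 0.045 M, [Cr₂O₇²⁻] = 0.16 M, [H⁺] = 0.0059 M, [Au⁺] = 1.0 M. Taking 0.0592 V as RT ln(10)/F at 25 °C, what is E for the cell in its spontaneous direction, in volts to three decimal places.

Au⁺/Au is the cathode (higher E°), Cr₂O₇²⁻/Cr³⁺ the anode: E°cell = +1.68 − (+1.33) = +0.35 V, n = 6.
Overall: 6 Au⁺(aq) + 2 Cr³⁺(aq) + 7 H₂O(l) → 6 Au(s) + Cr₂O₇²⁻(aq) + 14 H⁺(aq)
Q = [Cr₂O₇²⁻]·[H⁺]^14 / ([Au⁺]^6·[Cr³⁺]^2); log Q = -29.310.
E = E° − (0.0592/n) log Q = +0.35 − (0.0592/6)(-29.310) = +0.639 V.

+0.639 V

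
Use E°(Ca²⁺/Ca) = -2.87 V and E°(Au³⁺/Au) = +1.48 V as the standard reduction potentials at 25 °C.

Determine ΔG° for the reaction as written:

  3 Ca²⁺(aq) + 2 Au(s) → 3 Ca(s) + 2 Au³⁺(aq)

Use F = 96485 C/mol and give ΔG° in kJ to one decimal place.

As written, Ca²⁺/Ca is reduced (cathode) and Au³⁺/Au is oxidised (anode), so E°cell = (-2.87) − (+1.48) = -4.35 V.
Balancing electrons gives n = 6.
ΔG° = −nFE° = −(6)(96485)(-4.35) = 2,518,258 J = +2518.3 kJ.

+2518.3 kJ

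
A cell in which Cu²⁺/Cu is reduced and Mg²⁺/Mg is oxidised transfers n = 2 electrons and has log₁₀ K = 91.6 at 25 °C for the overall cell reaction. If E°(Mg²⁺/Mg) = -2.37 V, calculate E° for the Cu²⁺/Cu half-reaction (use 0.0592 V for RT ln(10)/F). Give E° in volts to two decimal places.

E°cell = (0.0592/n)·log K = (0.0592/2)(91.6) = +2.711 V.
Since Cu²⁺/Cu is the cathode and Mg²⁺/Mg the anode, E°cell = E°(Cu²⁺/Cu) − E°(Mg²⁺/Mg).
So E°(Cu²⁺/Cu) = E°cell + E°(Mg²⁺/Mg) = +2.711 + (-2.37) = +0.34 V.

+0.34 V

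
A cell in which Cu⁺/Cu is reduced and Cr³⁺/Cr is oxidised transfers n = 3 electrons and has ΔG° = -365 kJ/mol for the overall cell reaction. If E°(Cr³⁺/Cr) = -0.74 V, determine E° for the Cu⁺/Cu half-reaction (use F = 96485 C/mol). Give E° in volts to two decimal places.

+0.52 V

E°cell = −ΔG°/(nF) = −(-365×10³)/((3)(96485)) = +1.261 V.
Since Cu⁺/Cu is the cathode and Cr³⁺/Cr the anode, E°cell = E°(Cu⁺/Cu) − E°(Cr³⁺/Cr).
So E°(Cu⁺/Cu) = E°cell + E°(Cr³⁺/Cr) = +1.261 + (-0.74) = +0.52 V.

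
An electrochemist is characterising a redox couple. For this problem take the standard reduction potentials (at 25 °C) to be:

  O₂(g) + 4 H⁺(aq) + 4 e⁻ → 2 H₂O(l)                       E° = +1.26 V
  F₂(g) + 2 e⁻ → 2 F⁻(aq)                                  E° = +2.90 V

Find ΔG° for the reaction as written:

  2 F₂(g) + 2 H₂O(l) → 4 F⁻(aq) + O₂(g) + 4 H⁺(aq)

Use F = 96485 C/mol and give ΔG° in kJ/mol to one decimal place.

-632.9 kJ/mol

As written, F₂/F⁻ is reduced (cathode) and O₂/H₂O is oxidised (anode), so E°cell = (+2.90) − (+1.26) = +1.64 V.
Balancing electrons gives n = 4.
ΔG° = −nFE° = −(4)(96485)(+1.64) = -632,942 J = -632.9 kJ/mol.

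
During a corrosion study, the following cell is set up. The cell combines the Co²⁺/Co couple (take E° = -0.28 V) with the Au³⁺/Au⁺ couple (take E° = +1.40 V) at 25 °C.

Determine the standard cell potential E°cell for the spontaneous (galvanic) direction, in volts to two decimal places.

+1.68 V

The Au³⁺/Au⁺ couple has the higher reduction potential, so it is the cathode; Co²⁺/Co is oxidised at the anode.
E°cell = E°(cathode) − E°(anode) = (+1.40) − (-0.28) = +1.68 V.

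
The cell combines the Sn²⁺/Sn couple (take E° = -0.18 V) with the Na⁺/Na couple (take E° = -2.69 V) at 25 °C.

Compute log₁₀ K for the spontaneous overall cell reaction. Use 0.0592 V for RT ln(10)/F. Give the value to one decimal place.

84.8

Cathode: Sn²⁺/Sn; anode: Na⁺/Na. E°cell = +2.51 V, n = 2.
log K = nE°cell / 0.0592 = (2)(+2.51) / 0.0592 = 84.8.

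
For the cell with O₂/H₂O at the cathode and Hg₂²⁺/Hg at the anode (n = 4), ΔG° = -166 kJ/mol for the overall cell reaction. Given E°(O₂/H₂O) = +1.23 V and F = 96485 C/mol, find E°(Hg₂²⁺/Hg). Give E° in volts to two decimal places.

+0.80 V

E°cell = −ΔG°/(nF) = −(-166×10³)/((4)(96485)) = +0.430 V.
Since O₂/H₂O is the cathode and Hg₂²⁺/Hg the anode, E°cell = E°(O₂/H₂O) − E°(Hg₂²⁺/Hg).
So E°(Hg₂²⁺/Hg) = E°(O₂/H₂O) − E°cell = (+1.23) − (+0.430) = +0.80 V.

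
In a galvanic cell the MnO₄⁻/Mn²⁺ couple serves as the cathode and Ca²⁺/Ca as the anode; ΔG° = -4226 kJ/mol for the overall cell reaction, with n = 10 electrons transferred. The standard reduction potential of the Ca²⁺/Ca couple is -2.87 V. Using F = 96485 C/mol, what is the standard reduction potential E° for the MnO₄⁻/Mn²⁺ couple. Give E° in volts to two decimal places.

+1.51 V

E°cell = −ΔG°/(nF) = −(-4226×10³)/((10)(96485)) = +4.380 V.
Since MnO₄⁻/Mn²⁺ is the cathode and Ca²⁺/Ca the anode, E°cell = E°(MnO₄⁻/Mn²⁺) − E°(Ca²⁺/Ca).
So E°(MnO₄⁻/Mn²⁺) = E°cell + E°(Ca²⁺/Ca) = +4.380 + (-2.87) = +1.51 V.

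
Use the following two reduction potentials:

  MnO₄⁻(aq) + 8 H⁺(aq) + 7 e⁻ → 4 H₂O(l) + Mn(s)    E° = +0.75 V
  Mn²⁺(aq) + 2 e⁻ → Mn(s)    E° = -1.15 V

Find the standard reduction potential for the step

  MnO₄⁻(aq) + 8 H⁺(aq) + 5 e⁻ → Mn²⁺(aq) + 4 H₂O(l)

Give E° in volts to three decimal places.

Sequential free energies add, so n₃E°₃ = n₁E°₁ + n₂E°₂.
With n₃ = 7, and the known step contributing 2×(-1.15) V, the unknown satisfies 5·E° = 7×(+0.75) − 2×(-1.15) = +7.550.
E° = +7.550 / 5 = +1.510 V.

+1.510 V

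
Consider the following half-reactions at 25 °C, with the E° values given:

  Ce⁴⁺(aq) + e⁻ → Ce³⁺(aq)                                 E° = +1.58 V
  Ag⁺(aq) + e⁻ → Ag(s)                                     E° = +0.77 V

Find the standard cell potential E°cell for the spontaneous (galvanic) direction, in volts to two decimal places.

The Ce⁴⁺/Ce³⁺ couple has the higher reduction potential, so it is the cathode; Ag⁺/Ag is oxidised at the anode.
E°cell = E°(cathode) − E°(anode) = (+1.58) − (+0.77) = +0.81 V.
Since E°cell > 0, the reaction is spontaneous under standard conditions.

+0.81 V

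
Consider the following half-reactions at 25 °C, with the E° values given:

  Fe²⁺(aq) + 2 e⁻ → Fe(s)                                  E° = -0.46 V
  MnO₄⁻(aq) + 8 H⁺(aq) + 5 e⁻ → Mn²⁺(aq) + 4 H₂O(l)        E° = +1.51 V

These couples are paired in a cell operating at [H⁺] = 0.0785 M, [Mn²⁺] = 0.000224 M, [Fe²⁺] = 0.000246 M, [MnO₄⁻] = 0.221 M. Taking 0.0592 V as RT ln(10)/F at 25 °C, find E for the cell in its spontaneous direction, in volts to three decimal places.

MnO₄⁻/Mn²⁺ is the cathode (higher E°), Fe²⁺/Fe the anode: E°cell = +1.51 − (-0.46) = +1.97 V, n = 10.
Overall: 2 MnO₄⁻(aq) + 16 H⁺(aq) + 5 Fe(s) → 2 Mn²⁺(aq) + 8 H₂O(l) + 5 Fe²⁺(aq)
Q = [Mn²⁺]^2·[Fe²⁺]^5 / ([MnO₄⁻]^2·[H⁺]^16); log Q = -6.352.
E = E° − (0.0592/n) log Q = +1.97 − (0.0592/10)(-6.352) = +2.008 V.

+2.008 V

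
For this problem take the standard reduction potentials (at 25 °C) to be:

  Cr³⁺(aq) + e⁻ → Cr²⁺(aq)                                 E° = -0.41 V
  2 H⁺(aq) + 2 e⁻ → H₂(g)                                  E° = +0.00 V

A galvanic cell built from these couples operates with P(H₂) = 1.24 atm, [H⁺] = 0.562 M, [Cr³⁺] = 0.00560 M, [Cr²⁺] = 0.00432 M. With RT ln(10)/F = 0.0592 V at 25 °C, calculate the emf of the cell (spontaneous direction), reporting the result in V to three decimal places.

+0.386 V

H⁺/H₂ is the cathode (higher E°), Cr³⁺/Cr²⁺ the anode: E°cell = +0.00 − (-0.41) = +0.41 V, n = 2.
Overall: 2 H⁺(aq) + 2 Cr²⁺(aq) → H₂(g) + 2 Cr³⁺(aq)
Q = P(H₂)·[Cr³⁺]^2 / ([H⁺]^2·[Cr²⁺]^2); log Q = 0.819.
E = E° − (0.0592/n) log Q = +0.41 − (0.0592/2)(0.819) = +0.386 V.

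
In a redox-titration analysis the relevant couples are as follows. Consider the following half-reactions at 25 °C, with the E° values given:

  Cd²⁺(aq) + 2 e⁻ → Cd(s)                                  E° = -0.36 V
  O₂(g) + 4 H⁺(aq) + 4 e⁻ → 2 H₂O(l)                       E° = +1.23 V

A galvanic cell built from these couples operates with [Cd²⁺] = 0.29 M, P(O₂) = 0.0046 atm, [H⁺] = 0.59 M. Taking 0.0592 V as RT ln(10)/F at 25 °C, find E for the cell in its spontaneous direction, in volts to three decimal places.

+1.558 V

O₂/H₂O is the cathode (higher E°), Cd²⁺/Cd the anode: E°cell = +1.23 − (-0.36) = +1.59 V, n = 4.
Overall: O₂(g) + 4 H⁺(aq) + 2 Cd(s) → 2 H₂O(l) + 2 Cd²⁺(aq)
Q = [Cd²⁺]^2 / (P(O₂)·[H⁺]^4); log Q = 2.179.
E = E° − (0.0592/n) log Q = +1.59 − (0.0592/4)(2.179) = +1.558 V.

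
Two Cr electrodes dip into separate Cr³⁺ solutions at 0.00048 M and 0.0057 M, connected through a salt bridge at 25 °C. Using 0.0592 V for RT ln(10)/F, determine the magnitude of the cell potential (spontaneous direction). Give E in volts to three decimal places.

For a concentration cell E°cell = 0. The 0.0057 M side is the cathode (reduction is favoured where [Cr³⁺] is higher).
With n = 3, E = −(0.0592/3) log([Cr³⁺]ₐₙ/[Cr³⁺]꜀ₐₜ) = −(0.0592/3) log(0.00048/0.0057) = −(0.0592/3)(-1.075) = +0.021 V.

+0.021 V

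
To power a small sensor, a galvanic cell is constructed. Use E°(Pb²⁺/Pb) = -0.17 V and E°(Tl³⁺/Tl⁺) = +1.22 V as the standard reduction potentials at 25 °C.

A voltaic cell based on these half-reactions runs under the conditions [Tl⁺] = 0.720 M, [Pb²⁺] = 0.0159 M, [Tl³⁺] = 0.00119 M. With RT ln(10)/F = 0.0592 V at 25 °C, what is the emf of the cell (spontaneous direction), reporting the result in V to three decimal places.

Tl³⁺/Tl⁺ is the cathode (higher E°), Pb²⁺/Pb the anode: E°cell = +1.22 − (-0.17) = +1.39 V, n = 2.
Overall: Tl³⁺(aq) + Pb(s) → Tl⁺(aq) + Pb²⁺(aq)
Q = [Tl⁺]·[Pb²⁺] / ([Tl³⁺]); log Q = 0.983.
E = E° − (0.0592/n) log Q = +1.39 − (0.0592/2)(0.983) = +1.361 V.

+1.361 V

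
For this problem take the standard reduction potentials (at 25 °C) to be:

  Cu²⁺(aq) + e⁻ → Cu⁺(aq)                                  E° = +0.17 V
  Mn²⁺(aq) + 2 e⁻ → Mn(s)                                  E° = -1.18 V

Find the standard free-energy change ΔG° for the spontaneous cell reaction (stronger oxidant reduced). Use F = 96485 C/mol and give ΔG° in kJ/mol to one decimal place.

-260.5 kJ/mol

Cu²⁺/Cu⁺ (E° = +0.17 V) is the cathode; Mn²⁺/Mn (E° = -1.18 V) is the anode, so E°cell = +1.35 V.
Balancing electrons gives n = 2 (lcm of 1 and 2).
ΔG° = −nFE° = −(2)(96485)(+1.35) = -260,510 J = -260.5 kJ/mol.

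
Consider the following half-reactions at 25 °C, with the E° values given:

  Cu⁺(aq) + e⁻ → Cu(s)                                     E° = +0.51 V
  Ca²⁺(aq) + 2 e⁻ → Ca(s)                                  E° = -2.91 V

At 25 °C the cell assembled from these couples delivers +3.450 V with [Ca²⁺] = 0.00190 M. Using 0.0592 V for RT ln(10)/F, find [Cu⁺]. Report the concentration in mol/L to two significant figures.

Cu⁺/Cu is the cathode, Ca²⁺/Ca the anode: E°cell = +3.42 V, n = 2.
Overall reaction: 2 Cu⁺(aq) + Ca(s) → 2 Cu(s) + Ca²⁺(aq); Q = [Ca²⁺]^1/[Cu⁺]^2.
From E = E° − (0.0592/n) log Q: log Q = (E° − E)·n/0.0592 = (+3.42 − (+3.450))·2/0.0592 = -1.0135.
So 2·log[Cu⁺] = 1·log(0.0019) − log Q = -2.7212 − (-1.0135) = -1.7077; log[Cu⁺] = -1.7077 / 2 = -0.8538; [Cu⁺] = 10^(-0.8538) ≈ 0.14 M.

0.14 M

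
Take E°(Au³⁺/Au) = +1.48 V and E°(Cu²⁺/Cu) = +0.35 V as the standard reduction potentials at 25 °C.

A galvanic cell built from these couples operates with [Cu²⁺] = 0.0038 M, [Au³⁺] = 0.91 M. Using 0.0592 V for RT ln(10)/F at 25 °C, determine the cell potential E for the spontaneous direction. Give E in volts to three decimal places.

Au³⁺/Au is the cathode (higher E°), Cu²⁺/Cu the anode: E°cell = +1.48 − (+0.35) = +1.13 V, n = 6.
Overall: 2 Au³⁺(aq) + 3 Cu(s) → 2 Au(s) + 3 Cu²⁺(aq)
Q = [Cu²⁺]^3 / ([Au³⁺]^2); log Q = -7.179.
E = E° − (0.0592/n) log Q = +1.13 − (0.0592/6)(-7.179) = +1.201 V.

+1.201 V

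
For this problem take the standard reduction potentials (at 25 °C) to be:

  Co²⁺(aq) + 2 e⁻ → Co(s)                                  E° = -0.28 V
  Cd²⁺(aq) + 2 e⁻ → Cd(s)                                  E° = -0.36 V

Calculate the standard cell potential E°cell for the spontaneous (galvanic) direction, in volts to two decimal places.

The Co²⁺/Co couple has the higher reduction potential, so it is the cathode; Cd²⁺/Cd is oxidised at the anode.
E°cell = E°(cathode) − E°(anode) = (-0.28) − (-0.36) = +0.08 V.

+0.08 V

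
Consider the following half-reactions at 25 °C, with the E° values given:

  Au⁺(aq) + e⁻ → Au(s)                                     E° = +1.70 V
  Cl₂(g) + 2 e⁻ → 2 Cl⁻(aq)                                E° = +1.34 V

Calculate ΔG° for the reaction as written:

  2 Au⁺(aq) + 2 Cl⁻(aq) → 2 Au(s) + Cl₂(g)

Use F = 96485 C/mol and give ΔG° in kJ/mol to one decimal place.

As written, Au⁺/Au is reduced (cathode) and Cl₂/Cl⁻ is oxidised (anode), so E°cell = (+1.70) − (+1.34) = +0.36 V.
Balancing electrons gives n = 2.
ΔG° = −nFE° = −(2)(96485)(+0.36) = -69,469 J = -69.5 kJ/mol.

-69.5 kJ/mol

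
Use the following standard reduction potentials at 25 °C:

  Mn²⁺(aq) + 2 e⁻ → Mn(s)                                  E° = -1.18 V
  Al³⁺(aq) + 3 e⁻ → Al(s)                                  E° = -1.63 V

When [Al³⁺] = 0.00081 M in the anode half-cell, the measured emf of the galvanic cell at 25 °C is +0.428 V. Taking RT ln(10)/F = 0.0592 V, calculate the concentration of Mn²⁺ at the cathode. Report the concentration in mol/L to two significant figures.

0.0016 M

Mn²⁺/Mn is the cathode, Al³⁺/Al the anode: E°cell = +0.45 V, n = 6.
Overall reaction: 3 Mn²⁺(aq) + 2 Al(s) → 3 Mn(s) + 2 Al³⁺(aq); Q = [Al³⁺]^2/[Mn²⁺]^3.
From E = E° − (0.0592/n) log Q: log Q = (E° − E)·n/0.0592 = (+0.45 − (+0.428))·6/0.0592 = 2.2297.
So 3·log[Mn²⁺] = 2·log(0.00081) − log Q = -6.1830 − (2.2297) = -8.4127; log[Mn²⁺] = -8.4127 / 3 = -2.8042; [Mn²⁺] = 10^(-2.8042) ≈ 0.0016 M.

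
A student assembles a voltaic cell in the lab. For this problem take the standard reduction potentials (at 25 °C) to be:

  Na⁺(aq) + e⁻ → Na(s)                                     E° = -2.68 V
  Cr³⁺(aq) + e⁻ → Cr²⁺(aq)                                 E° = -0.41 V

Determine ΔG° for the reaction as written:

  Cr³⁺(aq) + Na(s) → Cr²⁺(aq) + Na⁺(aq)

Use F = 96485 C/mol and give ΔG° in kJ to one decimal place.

-219.0 kJ

As written, Cr³⁺/Cr²⁺ is reduced (cathode) and Na⁺/Na is oxidised (anode), so E°cell = (-0.41) − (-2.68) = +2.27 V.
Balancing electrons gives n = 1.
ΔG° = −nFE° = −(1)(96485)(+2.27) = -219,021 J = -219.0 kJ.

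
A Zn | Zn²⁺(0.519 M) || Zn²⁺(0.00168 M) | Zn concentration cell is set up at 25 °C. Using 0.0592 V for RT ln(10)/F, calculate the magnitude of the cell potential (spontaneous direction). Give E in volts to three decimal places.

For a concentration cell E°cell = 0. The 0.519 M side is the cathode (reduction is favoured where [Zn²⁺] is higher).
With n = 2, E = −(0.0592/2) log([Zn²⁺]ₐₙ/[Zn²⁺]꜀ₐₜ) = −(0.0592/2) log(0.00168/0.519) = −(0.0592/2)(-2.490) = +0.074 V.

+0.074 V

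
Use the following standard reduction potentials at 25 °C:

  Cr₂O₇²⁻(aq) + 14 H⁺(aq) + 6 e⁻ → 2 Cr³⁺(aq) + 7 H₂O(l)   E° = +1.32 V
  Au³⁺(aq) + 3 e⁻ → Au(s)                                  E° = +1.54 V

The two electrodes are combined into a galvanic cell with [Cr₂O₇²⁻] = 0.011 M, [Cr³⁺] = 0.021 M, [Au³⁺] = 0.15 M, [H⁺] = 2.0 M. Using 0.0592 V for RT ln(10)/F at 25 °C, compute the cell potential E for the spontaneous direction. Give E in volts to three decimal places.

+0.148 V

Au³⁺/Au is the cathode (higher E°), Cr₂O₇²⁻/Cr³⁺ the anode: E°cell = +1.54 − (+1.32) = +0.22 V, n = 6.
Overall: 2 Au³⁺(aq) + 2 Cr³⁺(aq) + 7 H₂O(l) → 2 Au(s) + Cr₂O₇²⁻(aq) + 14 H⁺(aq)
Q = [Cr₂O₇²⁻]·[H⁺]^14 / ([Au³⁺]^2·[Cr³⁺]^2); log Q = 7.259.
E = E° − (0.0592/n) log Q = +0.22 − (0.0592/6)(7.259) = +0.148 V.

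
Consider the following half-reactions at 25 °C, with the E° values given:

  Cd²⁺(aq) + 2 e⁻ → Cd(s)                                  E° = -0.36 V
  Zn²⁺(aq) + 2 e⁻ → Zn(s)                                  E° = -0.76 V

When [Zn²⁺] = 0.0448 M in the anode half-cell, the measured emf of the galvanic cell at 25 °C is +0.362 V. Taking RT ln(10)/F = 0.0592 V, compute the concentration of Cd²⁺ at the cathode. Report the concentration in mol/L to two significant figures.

Cd²⁺/Cd is the cathode, Zn²⁺/Zn the anode: E°cell = +0.40 V, n = 2.
Overall reaction: Cd²⁺(aq) + Zn(s) → Cd(s) + Zn²⁺(aq); Q = [Zn²⁺]^1/[Cd²⁺]^1.
From E = E° − (0.0592/n) log Q: log Q = (E° − E)·n/0.0592 = (+0.40 − (+0.362))·2/0.0592 = 1.2838.
So 1·log[Cd²⁺] = 1·log(0.0448) − log Q = -1.3487 − (1.2838) = -2.6325; [Cd²⁺] = 10^(-2.6325) ≈ 0.0023 M.

0.0023 M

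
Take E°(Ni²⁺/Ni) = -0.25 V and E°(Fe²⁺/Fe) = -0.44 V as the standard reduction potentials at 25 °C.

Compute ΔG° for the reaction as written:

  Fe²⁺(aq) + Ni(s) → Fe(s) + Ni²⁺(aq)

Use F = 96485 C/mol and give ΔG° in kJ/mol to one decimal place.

+36.7 kJ/mol

As written, Fe²⁺/Fe is reduced (cathode) and Ni²⁺/Ni is oxidised (anode), so E°cell = (-0.44) − (-0.25) = -0.19 V.
Balancing electrons gives n = 2.
ΔG° = −nFE° = −(2)(96485)(-0.19) = 36,664 J = +36.7 kJ/mol.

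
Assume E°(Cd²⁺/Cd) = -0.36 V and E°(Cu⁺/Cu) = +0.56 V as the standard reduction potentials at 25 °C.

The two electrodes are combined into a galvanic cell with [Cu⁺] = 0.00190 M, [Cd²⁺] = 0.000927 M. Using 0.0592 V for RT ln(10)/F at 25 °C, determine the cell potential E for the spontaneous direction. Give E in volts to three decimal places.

Cu⁺/Cu is the cathode (higher E°), Cd²⁺/Cd the anode: E°cell = +0.56 − (-0.36) = +0.92 V, n = 2.
Overall: 2 Cu⁺(aq) + Cd(s) → 2 Cu(s) + Cd²⁺(aq)
Q = [Cd²⁺] / ([Cu⁺]^2); log Q = 2.410.
E = E° − (0.0592/n) log Q = +0.92 − (0.0592/2)(2.410) = +0.849 V.

+0.849 V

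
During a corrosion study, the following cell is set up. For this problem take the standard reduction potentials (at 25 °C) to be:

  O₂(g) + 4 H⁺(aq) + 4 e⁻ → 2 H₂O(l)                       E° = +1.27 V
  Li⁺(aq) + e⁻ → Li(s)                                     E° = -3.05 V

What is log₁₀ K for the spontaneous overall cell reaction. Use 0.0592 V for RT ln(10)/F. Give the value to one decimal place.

291.9

Cathode: O₂/H₂O; anode: Li⁺/Li. E°cell = +4.32 V, n = 4.
log K = nE°cell / 0.0592 = (4)(+4.32) / 0.0592 = 291.9.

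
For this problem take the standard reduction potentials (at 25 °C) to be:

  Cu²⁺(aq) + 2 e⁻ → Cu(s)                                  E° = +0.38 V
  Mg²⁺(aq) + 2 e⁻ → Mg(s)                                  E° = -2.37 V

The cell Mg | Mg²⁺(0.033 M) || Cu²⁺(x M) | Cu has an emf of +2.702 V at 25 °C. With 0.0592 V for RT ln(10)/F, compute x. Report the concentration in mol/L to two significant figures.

Cu²⁺/Cu is the cathode, Mg²⁺/Mg the anode: E°cell = +2.75 V, n = 2.
Overall reaction: Cu²⁺(aq) + Mg(s) → Cu(s) + Mg²⁺(aq); Q = [Mg²⁺]^1/[Cu²⁺]^1.
From E = E° − (0.0592/n) log Q: log Q = (E° − E)·n/0.0592 = (+2.75 − (+2.702))·2/0.0592 = 1.6216.
So 1·log[Cu²⁺] = 1·log(0.033) − log Q = -1.4815 − (1.6216) = -3.1031; [Cu²⁺] = 10^(-3.1031) ≈ 0.00079 M.

0.00079 M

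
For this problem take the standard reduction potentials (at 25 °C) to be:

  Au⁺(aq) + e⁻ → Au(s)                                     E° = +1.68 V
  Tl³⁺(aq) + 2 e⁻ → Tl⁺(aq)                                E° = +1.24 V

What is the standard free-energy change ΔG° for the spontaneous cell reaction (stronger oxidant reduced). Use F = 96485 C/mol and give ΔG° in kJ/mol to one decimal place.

-84.9 kJ/mol

Au⁺/Au (E° = +1.68 V) is the cathode; Tl³⁺/Tl⁺ (E° = +1.24 V) is the anode, so E°cell = +0.44 V.
Balancing electrons gives n = 2 (lcm of 1 and 2).
ΔG° = −nFE° = −(2)(96485)(+0.44) = -84,907 J = -84.9 kJ/mol.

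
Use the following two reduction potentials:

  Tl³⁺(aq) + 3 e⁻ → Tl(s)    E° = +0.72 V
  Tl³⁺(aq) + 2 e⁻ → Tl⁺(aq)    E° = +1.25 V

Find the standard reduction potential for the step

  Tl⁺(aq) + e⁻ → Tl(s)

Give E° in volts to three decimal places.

-0.340 V

Sequential free energies add, so n₃E°₃ = n₁E°₁ + n₂E°₂.
With n₃ = 3, and the known step contributing 2×(+1.25) V, the unknown satisfies 1·E° = 3×(+0.72) − 2×(+1.25) = -0.340.
E° = -0.340 / 1 = -0.340 V.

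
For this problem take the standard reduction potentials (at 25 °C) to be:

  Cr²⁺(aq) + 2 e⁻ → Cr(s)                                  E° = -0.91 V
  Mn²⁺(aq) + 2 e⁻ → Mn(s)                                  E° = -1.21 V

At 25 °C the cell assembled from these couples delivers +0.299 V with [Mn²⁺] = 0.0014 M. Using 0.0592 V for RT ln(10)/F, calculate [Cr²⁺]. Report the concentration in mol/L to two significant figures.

0.0013 M

Cr²⁺/Cr is the cathode, Mn²⁺/Mn the anode: E°cell = +0.30 V, n = 2.
Overall reaction: Cr²⁺(aq) + Mn(s) → Cr(s) + Mn²⁺(aq); Q = [Mn²⁺]^1/[Cr²⁺]^1.
From E = E° − (0.0592/n) log Q: log Q = (E° − E)·n/0.0592 = (+0.30 − (+0.299))·2/0.0592 = 0.0338.
So 1·log[Cr²⁺] = 1·log(0.0014) − log Q = -2.8539 − (0.0338) = -2.8877; [Cr²⁺] = 10^(-2.8877) ≈ 0.0013 M.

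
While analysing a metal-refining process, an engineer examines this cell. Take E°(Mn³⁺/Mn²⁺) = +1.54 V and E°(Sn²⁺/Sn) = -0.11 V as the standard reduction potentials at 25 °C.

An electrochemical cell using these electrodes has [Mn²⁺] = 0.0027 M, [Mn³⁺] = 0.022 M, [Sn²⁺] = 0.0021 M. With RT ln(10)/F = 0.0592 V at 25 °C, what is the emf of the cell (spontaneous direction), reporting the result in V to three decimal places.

+1.783 V

Mn³⁺/Mn²⁺ is the cathode (higher E°), Sn²⁺/Sn the anode: E°cell = +1.54 − (-0.11) = +1.65 V, n = 2.
Overall: 2 Mn³⁺(aq) + Sn(s) → 2 Mn²⁺(aq) + Sn²⁺(aq)
Q = [Mn²⁺]^2·[Sn²⁺] / ([Mn³⁺]^2); log Q = -4.500.
E = E° − (0.0592/n) log Q = +1.65 − (0.0592/2)(-4.500) = +1.783 V.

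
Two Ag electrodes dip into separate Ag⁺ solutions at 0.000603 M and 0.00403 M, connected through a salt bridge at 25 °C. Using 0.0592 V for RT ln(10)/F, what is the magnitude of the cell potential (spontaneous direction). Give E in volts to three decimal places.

+0.049 V

For a concentration cell E°cell = 0. The 0.00403 M side is the cathode (reduction is favoured where [Ag⁺] is higher).
With n = 1, E = −(0.0592/1) log([Ag⁺]ₐₙ/[Ag⁺]꜀ₐₜ) = −(0.0592/1) log(0.000603/0.00403) = −(0.0592/1)(-0.825) = +0.049 V.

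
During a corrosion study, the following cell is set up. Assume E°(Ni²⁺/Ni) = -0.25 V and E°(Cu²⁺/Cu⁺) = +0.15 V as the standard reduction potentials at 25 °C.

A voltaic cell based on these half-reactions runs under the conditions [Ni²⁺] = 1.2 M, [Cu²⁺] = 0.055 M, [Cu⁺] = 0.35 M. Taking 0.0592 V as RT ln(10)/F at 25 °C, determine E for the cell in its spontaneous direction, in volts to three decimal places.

+0.350 V

Cu²⁺/Cu⁺ is the cathode (higher E°), Ni²⁺/Ni the anode: E°cell = +0.15 − (-0.25) = +0.40 V, n = 2.
Overall: 2 Cu²⁺(aq) + Ni(s) → 2 Cu⁺(aq) + Ni²⁺(aq)
Q = [Cu⁺]^2·[Ni²⁺] / ([Cu²⁺]^2); log Q = 1.687.
E = E° − (0.0592/n) log Q = +0.40 − (0.0592/2)(1.687) = +0.350 V.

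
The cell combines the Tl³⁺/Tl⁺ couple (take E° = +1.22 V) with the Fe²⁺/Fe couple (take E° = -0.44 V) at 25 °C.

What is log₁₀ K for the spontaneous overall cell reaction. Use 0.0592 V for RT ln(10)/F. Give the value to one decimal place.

56.1

Cathode: Tl³⁺/Tl⁺; anode: Fe²⁺/Fe. E°cell = +1.66 V, n = 2.
log K = nE°cell / 0.0592 = (2)(+1.66) / 0.0592 = 56.1.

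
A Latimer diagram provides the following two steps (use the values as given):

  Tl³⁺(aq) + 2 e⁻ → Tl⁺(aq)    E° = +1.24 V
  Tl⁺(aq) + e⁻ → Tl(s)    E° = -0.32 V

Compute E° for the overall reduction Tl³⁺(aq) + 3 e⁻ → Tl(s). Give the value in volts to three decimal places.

Since ΔG° = −nFE° is additive over sequential reductions, n₃E°₃ = n₁E°₁ + n₂E°₂.
E°₃ = (2×+1.24 + 1×-0.32) / 3 = (+2.160) / 3 = +0.720 V.

+0.720 V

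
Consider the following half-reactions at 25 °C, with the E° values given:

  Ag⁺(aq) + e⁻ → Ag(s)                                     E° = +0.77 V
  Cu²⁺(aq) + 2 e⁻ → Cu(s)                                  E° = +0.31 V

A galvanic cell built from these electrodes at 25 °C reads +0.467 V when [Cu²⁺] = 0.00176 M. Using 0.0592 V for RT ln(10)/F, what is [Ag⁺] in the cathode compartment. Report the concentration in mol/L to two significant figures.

0.055 M

Ag⁺/Ag is the cathode, Cu²⁺/Cu the anode: E°cell = +0.46 V, n = 2.
Overall reaction: 2 Ag⁺(aq) + Cu(s) → 2 Ag(s) + Cu²⁺(aq); Q = [Cu²⁺]^1/[Ag⁺]^2.
From E = E° − (0.0592/n) log Q: log Q = (E° − E)·n/0.0592 = (+0.46 − (+0.467))·2/0.0592 = -0.2365.
So 2·log[Ag⁺] = 1·log(0.00176) − log Q = -2.7545 − (-0.2365) = -2.5180; log[Ag⁺] = -2.5180 / 2 = -1.2590; [Ag⁺] = 10^(-1.2590) ≈ 0.055 M.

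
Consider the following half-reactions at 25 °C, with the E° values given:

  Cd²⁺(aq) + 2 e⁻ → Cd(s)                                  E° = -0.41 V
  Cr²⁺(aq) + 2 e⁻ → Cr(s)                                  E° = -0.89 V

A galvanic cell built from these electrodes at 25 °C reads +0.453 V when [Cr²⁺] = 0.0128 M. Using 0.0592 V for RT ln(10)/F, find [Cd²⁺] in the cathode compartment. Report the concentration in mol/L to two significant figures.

Cd²⁺/Cd is the cathode, Cr²⁺/Cr the anode: E°cell = +0.48 V, n = 2.
Overall reaction: Cd²⁺(aq) + Cr(s) → Cd(s) + Cr²⁺(aq); Q = [Cr²⁺]^1/[Cd²⁺]^1.
From E = E° − (0.0592/n) log Q: log Q = (E° − E)·n/0.0592 = (+0.48 − (+0.453))·2/0.0592 = 0.9122.
So 1·log[Cd²⁺] = 1·log(0.0128) − log Q = -1.8928 − (0.9122) = -2.8050; [Cd²⁺] = 10^(-2.8050) ≈ 0.0016 M.

0.0016 M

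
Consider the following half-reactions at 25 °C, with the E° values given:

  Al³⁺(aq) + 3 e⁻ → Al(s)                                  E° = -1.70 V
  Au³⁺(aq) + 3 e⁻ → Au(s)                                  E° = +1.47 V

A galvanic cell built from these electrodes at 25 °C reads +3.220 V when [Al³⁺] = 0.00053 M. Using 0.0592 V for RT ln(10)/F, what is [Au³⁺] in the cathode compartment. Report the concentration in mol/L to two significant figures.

Au³⁺/Au is the cathode, Al³⁺/Al the anode: E°cell = +3.17 V, n = 3.
Overall reaction: Au³⁺(aq) + Al(s) → Au(s) + Al³⁺(aq); Q = [Al³⁺]^1/[Au³⁺]^1.
From E = E° − (0.0592/n) log Q: log Q = (E° − E)·n/0.0592 = (+3.17 − (+3.220))·3/0.0592 = -2.5338.
So 1·log[Au³⁺] = 1·log(0.00053) − log Q = -3.2757 − (-2.5338) = -0.7419; [Au³⁺] = 10^(-0.7419) ≈ 0.18 M.

0.18 M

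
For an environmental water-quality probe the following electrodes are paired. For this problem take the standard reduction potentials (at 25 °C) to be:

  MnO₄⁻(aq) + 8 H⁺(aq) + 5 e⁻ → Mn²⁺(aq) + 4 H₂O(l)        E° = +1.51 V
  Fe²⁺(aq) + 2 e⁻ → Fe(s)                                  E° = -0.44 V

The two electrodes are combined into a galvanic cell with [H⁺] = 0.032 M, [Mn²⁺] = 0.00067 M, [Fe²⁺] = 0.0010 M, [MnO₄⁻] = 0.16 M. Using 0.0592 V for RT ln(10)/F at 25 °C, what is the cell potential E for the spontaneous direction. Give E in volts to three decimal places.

+1.925 V

MnO₄⁻/Mn²⁺ is the cathode (higher E°), Fe²⁺/Fe the anode: E°cell = +1.51 − (-0.44) = +1.95 V, n = 10.
Overall: 2 MnO₄⁻(aq) + 16 H⁺(aq) + 5 Fe(s) → 2 Mn²⁺(aq) + 8 H₂O(l) + 5 Fe²⁺(aq)
Q = [Mn²⁺]^2·[Fe²⁺]^5 / ([MnO₄⁻]^2·[H⁺]^16); log Q = 4.162.
E = E° − (0.0592/n) log Q = +1.95 − (0.0592/10)(4.162) = +1.925 V.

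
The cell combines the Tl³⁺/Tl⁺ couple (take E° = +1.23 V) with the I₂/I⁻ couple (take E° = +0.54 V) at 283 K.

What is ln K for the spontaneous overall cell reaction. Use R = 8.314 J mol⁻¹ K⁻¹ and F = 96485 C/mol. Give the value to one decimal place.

56.6

Cathode: Tl³⁺/Tl⁺; anode: I₂/I⁻. E°cell = (+1.23) − (+0.54) = +0.69 V, with n = 2.
ΔG° = −nFE° = −RT ln K, so ln K = nFE°/(RT) = (2)(96485)(+0.69) / ((8.314)(283)) = 56.590.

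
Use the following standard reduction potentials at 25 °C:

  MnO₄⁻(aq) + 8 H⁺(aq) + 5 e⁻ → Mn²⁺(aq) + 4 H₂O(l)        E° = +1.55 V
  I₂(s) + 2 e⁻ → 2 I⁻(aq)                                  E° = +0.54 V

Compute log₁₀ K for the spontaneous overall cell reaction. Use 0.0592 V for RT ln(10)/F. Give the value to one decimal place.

Cathode: MnO₄⁻/Mn²⁺; anode: I₂/I⁻. E°cell = +1.01 V, n = 10.
log K = nE°cell / 0.0592 = (10)(+1.01) / 0.0592 = 170.6.

170.6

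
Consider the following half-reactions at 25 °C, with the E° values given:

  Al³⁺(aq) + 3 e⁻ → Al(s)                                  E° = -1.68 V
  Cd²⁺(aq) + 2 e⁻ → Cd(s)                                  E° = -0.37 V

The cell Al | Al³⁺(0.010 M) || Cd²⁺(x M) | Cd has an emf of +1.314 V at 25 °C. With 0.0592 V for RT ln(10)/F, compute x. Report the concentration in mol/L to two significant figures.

Cd²⁺/Cd is the cathode, Al³⁺/Al the anode: E°cell = +1.31 V, n = 6.
Overall reaction: 3 Cd²⁺(aq) + 2 Al(s) → 3 Cd(s) + 2 Al³⁺(aq); Q = [Al³⁺]^2/[Cd²⁺]^3.
From E = E° − (0.0592/n) log Q: log Q = (E° − E)·n/0.0592 = (+1.31 − (+1.314))·6/0.0592 = -0.4054.
So 3·log[Cd²⁺] = 2·log(0.01) − log Q = -4.0000 − (-0.4054) = -3.5946; log[Cd²⁺] = -3.5946 / 3 = -1.1982; [Cd²⁺] = 10^(-1.1982) ≈ 0.063 M.

0.063 M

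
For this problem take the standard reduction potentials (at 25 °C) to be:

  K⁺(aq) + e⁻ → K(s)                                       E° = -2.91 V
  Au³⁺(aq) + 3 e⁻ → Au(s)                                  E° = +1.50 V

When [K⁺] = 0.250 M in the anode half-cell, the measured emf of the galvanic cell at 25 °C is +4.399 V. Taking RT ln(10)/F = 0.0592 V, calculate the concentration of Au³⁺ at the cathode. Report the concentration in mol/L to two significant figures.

0.0043 M

Au³⁺/Au is the cathode, K⁺/K the anode: E°cell = +4.41 V, n = 3.
Overall reaction: Au³⁺(aq) + 3 K(s) → Au(s) + 3 K⁺(aq); Q = [K⁺]^3/[Au³⁺]^1.
From E = E° − (0.0592/n) log Q: log Q = (E° − E)·n/0.0592 = (+4.41 − (+4.399))·3/0.0592 = 0.5574.
So 1·log[Au³⁺] = 3·log(0.25) − log Q = -1.8062 − (0.5574) = -2.3636; [Au³⁺] = 10^(-2.3636) ≈ 0.0043 M.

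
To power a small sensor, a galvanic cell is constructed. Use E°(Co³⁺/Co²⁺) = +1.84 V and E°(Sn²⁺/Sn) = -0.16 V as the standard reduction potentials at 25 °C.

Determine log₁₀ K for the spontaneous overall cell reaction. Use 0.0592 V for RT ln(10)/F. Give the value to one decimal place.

Cathode: Co³⁺/Co²⁺; anode: Sn²⁺/Sn. E°cell = +2.00 V, n = 2.
log K = nE°cell / 0.0592 = (2)(+2.00) / 0.0592 = 67.6.

67.6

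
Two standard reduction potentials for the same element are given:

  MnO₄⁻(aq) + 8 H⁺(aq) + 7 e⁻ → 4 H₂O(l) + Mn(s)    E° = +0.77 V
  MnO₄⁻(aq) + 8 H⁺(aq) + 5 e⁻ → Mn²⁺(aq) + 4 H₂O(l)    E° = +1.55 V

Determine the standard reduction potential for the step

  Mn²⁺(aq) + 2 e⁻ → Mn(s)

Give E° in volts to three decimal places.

Sequential free energies add, so n₃E°₃ = n₁E°₁ + n₂E°₂.
With n₃ = 7, and the known step contributing 5×(+1.55) V, the unknown satisfies 2·E° = 7×(+0.77) − 5×(+1.55) = -2.360.
E° = -2.360 / 2 = -1.180 V.

-1.180 V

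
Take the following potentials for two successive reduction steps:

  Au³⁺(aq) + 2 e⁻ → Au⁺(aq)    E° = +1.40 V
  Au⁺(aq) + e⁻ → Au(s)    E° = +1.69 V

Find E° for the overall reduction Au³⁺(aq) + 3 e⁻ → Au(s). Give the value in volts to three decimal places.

Standard free energies of sequential steps add: ΔG°₃ = ΔG°₁ + ΔG°₂, so n₃E°₃ = n₁E°₁ + n₂E°₂.
E°₃ = (2×+1.40 + 1×+1.69) / 3 = (+4.490) / 3 = +1.497 V.

+1.497 V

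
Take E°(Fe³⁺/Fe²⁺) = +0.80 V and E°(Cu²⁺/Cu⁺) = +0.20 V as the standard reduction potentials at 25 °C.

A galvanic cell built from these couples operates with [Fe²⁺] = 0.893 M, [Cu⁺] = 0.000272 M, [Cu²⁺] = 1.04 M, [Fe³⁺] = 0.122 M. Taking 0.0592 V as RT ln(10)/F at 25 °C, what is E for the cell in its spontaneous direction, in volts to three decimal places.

+0.337 V

Fe³⁺/Fe²⁺ is the cathode (higher E°), Cu²⁺/Cu⁺ the anode: E°cell = +0.80 − (+0.20) = +0.60 V, n = 1.
Overall: Fe³⁺(aq) + Cu⁺(aq) → Fe²⁺(aq) + Cu²⁺(aq)
Q = [Fe²⁺]·[Cu²⁺] / ([Fe³⁺]·[Cu⁺]); log Q = 4.447.
E = E° − (0.0592/n) log Q = +0.60 − (0.0592/1)(4.447) = +0.337 V.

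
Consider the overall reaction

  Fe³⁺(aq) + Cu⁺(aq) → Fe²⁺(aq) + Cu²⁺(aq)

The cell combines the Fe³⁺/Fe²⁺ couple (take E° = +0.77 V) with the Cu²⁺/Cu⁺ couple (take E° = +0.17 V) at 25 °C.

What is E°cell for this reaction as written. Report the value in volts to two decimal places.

The Fe³⁺/Fe²⁺ couple has the higher reduction potential, so it is the cathode; Cu²⁺/Cu⁺ is oxidised at the anode.
E°cell = E°(cathode) − E°(anode) = (+0.77) − (+0.17) = +0.60 V.
Since E°cell > 0, the reaction is spontaneous under standard conditions.

+0.60 V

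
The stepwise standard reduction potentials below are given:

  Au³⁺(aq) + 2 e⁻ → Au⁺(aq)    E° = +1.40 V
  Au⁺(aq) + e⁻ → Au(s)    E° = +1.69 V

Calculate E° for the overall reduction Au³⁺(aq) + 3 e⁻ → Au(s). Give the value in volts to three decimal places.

Since ΔG° = −nFE° is additive over sequential reductions, n₃E°₃ = n₁E°₁ + n₂E°₂.
E°₃ = (2×+1.40 + 1×+1.69) / 3 = (+4.490) / 3 = +1.497 V.
Simply averaging or adding the two E° values would be wrong; the electron-weighted sum is required.

+1.497 V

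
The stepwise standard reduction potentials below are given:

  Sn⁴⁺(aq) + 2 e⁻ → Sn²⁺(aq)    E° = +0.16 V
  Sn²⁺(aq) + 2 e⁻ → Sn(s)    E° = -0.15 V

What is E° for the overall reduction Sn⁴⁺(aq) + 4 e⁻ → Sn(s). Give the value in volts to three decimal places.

+0.005 V

Adding the free-energy changes (−nFE°) of the two steps gives −n₃FE°₃ = −n₁FE°₁ − n₂FE°₂.
E°₃ = (2×+0.16 + 2×-0.15) / 4 = (+0.020) / 4 = +0.005 V.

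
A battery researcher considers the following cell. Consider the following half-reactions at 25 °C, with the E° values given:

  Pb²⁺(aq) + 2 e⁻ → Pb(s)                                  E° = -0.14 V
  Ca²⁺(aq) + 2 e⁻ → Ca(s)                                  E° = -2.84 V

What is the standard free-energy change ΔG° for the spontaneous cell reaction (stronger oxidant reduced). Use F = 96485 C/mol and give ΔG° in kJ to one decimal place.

Pb²⁺/Pb (E° = -0.14 V) is the cathode; Ca²⁺/Ca (E° = -2.84 V) is the anode, so E°cell = +2.70 V.
Balancing electrons gives n = 2 (lcm of 2 and 2).
ΔG° = −nFE° = −(2)(96485)(+2.70) = -521,019 J = -521.0 kJ.

-521.0 kJ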